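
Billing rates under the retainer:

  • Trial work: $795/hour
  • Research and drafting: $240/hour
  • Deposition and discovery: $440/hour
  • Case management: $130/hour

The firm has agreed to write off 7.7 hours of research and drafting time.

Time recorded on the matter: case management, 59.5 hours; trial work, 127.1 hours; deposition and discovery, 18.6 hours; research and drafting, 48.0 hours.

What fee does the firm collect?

$126,635.50

Trial work: 127.1 × $795 = $101,044.50
Research and drafting: 48.0 × $240 = $11,520.00
Deposition and discovery: 18.6 × $440 = $8,184.00
Case management: 59.5 × $130 = $7,735.00
Subtotal: $128,483.50
Write-off: 7.7 × $240 = $1,848.00
Total: $128,483.50 − $1,848.00 = $126,635.50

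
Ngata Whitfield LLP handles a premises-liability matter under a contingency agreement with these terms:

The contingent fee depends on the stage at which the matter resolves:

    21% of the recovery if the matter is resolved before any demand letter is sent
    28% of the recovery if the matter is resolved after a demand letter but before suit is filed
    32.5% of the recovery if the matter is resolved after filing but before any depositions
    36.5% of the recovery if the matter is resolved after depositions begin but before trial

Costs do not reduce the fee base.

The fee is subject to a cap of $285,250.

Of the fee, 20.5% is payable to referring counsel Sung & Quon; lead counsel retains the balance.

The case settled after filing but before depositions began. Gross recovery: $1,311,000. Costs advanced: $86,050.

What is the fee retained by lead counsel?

$226,773.75

Fee base is the gross recovery, $1,311,000; costs are reimbursed separately.
The matter settled after filing but before depositions began, so the 32.5% rate applies.
$1,311,000 × 32.5% = $426,075.00
$426,075.00 exceeds the $285,250 cap, so the fee is capped at $285,250.00.
Referral share: 20.5% of $285,250.00 = $58,476.25; lead counsel retains $285,250.00 − $58,476.25 = $226,773.75.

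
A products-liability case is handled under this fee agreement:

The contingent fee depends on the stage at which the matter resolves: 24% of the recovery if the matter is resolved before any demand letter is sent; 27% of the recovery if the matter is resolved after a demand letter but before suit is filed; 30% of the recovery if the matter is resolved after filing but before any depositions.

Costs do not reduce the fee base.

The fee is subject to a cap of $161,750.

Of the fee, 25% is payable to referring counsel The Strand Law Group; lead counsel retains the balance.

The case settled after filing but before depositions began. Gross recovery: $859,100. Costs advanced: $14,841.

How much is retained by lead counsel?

Fee base is the gross recovery, $859,100; costs are reimbursed separately.
The matter settled after filing but before depositions began, so the 30% rate applies.
$859,100 × 30% = $257,730.00
$257,730.00 exceeds the $161,750 cap, so the fee is capped at $161,750.00.
Referral share: 25% of $161,750.00 = $40,437.50; lead counsel retains $161,750.00 − $40,437.50 = $121,312.50.

$121,312.50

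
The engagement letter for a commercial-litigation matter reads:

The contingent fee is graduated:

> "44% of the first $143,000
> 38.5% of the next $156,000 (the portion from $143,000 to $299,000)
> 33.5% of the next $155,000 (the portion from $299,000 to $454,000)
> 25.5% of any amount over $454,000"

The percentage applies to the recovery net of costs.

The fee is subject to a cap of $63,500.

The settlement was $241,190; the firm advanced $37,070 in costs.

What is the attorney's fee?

Fee base (net of costs): $241,190 − $37,070 = $204,120
First $143,000 at 44% = $62,920.00
Remaining $61,120 at 38.5% = $23,531.20
Fee: $62,920.00 + $23,531.20 = $86,451.20
$86,451.20 exceeds the $63,500 cap, so the fee is capped at $63,500.00.

$63,500.00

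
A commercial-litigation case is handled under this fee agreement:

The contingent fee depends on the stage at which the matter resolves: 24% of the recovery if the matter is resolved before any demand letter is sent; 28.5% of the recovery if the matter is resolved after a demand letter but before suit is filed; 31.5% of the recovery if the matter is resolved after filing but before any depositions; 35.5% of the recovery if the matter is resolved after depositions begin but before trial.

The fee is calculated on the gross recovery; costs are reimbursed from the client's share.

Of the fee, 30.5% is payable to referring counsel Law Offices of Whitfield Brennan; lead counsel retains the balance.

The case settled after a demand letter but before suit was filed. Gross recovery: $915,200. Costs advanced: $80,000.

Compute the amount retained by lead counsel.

Fee base is the gross recovery, $915,200; costs are reimbursed separately.
The matter settled after a demand letter but before suit was filed, so the 28.5% rate applies.
$915,200 × 28.5% = $260,832.00
Referral share: 30.5% of $260,832.00 = $79,553.76; lead counsel retains $260,832.00 − $79,553.76 = $181,278.24.

$181,278.24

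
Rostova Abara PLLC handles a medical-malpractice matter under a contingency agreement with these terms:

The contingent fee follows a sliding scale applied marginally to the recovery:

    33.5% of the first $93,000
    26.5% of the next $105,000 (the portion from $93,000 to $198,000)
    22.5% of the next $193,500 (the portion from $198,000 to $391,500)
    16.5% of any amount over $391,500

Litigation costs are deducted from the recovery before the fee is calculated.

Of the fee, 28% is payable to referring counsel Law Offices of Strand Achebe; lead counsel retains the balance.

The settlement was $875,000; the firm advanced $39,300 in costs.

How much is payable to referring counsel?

Fee base (net of costs): $875,000 − $39,300 = $835,700
First $93,000 at 33.5% = $31,155.00
Next $105,000 at 26.5% = $27,825.00
Next $193,500 at 22.5% = $43,537.50
Remaining $444,200 at 16.5% = $73,293.00
Fee: $31,155.00 + $27,825.00 + $43,537.50 + $73,293.00 = $175,810.50
Referral share: 28% of $175,810.50 = $49,226.94; lead counsel retains $175,810.50 − $49,226.94 = $126,583.56.

$49,226.94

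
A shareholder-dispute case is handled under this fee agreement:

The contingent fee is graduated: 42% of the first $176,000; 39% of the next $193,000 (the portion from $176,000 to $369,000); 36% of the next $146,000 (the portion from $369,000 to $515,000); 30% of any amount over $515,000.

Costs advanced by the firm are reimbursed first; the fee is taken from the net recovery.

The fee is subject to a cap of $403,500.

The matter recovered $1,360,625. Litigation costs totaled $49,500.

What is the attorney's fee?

Fee base (net of costs): $1,360,625 − $49,500 = $1,311,125
First $176,000 at 42% = $73,920.00
Next $193,000 at 39% = $75,270.00
Next $146,000 at 36% = $52,560.00
Remaining $796,125 at 30% = $238,837.50
Fee: $73,920.00 + $75,270.00 + $52,560.00 + $238,837.50 = $440,587.50
$440,587.50 exceeds the $403,500 cap, so the fee is capped at $403,500.00.

$403,500.00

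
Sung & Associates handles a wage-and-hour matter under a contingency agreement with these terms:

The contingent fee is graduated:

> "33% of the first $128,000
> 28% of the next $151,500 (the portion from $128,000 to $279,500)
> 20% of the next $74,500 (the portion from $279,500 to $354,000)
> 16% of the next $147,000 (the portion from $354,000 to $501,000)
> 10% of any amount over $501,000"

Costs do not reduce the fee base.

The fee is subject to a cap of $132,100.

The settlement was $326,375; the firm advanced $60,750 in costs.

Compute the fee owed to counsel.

$94,035.00

Fee base is the gross recovery, $326,375; costs are reimbursed separately.
First $128,000 at 33% = $42,240.00
Next $151,500 at 28% = $42,420.00
Remaining $46,875 at 20% = $9,375.00
Fee: $42,240.00 + $42,420.00 + $9,375.00 = $94,035.00
$94,035.00 is under the $132,100 cap.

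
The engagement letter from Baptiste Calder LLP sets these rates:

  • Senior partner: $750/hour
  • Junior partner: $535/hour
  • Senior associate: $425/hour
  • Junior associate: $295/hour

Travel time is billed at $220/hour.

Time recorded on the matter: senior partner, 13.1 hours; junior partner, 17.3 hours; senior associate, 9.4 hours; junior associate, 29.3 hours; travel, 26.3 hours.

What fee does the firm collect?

$37,505.00

Senior partner: 13.1 × $750 = $9,825.00
Junior partner: 17.3 × $535 = $9,255.50
Senior associate: 9.4 × $425 = $3,995.00
Junior associate: 29.3 × $295 = $8,643.50
Subtotal: $9,825.00 + $9,255.50 + $3,995.00 + $8,643.50 = $31,719.00
Travel: 26.3 × $220 = $5,786.00
Total: $31,719.00 + $5,786.00 = $37,505.00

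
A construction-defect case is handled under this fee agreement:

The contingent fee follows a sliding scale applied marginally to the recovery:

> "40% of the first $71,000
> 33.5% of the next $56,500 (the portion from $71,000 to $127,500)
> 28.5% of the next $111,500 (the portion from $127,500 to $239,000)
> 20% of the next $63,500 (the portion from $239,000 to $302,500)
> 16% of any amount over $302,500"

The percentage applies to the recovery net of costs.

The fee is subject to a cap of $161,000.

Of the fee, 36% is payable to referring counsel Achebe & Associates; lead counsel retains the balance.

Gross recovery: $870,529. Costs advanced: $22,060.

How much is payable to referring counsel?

Fee base (net of costs): $870,529 − $22,060 = $848,469
First $71,000 at 40% = $28,400.00
Next $56,500 at 33.5% = $18,927.50
Next $111,500 at 28.5% = $31,777.50
Next $63,500 at 20% = $12,700.00
Remaining $545,969 at 16% = $87,355.04
Fee: $28,400.00 + $18,927.50 + $31,777.50 + $12,700.00 + $87,355.04 = $179,160.04
$179,160.04 exceeds the $161,000 cap, so the fee is capped at $161,000.00.
Referral share: 36% of $161,000.00 = $57,960.00; lead counsel retains $161,000.00 − $57,960.00 = $103,040.00.

$57,960.00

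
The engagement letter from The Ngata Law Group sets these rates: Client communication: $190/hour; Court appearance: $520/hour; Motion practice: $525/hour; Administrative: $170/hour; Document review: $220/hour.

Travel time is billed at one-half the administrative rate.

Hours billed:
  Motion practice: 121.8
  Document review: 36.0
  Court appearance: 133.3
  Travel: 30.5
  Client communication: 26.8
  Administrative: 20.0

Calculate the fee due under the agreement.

$152,265.50

Client communication: 26.8 × $190 = $5,092.00
Court appearance: 133.3 × $520 = $69,316.00
Motion practice: 121.8 × $525 = $63,945.00
Administrative: 20.0 × $170 = $3,400.00
Document review: 36.0 × $220 = $7,920.00
Subtotal: $5,092.00 + $69,316.00 + $63,945.00 + $3,400.00 + $7,920.00 = $149,673.00
Travel: 30.5 × ($170 ÷ 2) = 30.5 × $85.00 = $2,592.50
Total: $149,673.00 + $2,592.50 = $152,265.50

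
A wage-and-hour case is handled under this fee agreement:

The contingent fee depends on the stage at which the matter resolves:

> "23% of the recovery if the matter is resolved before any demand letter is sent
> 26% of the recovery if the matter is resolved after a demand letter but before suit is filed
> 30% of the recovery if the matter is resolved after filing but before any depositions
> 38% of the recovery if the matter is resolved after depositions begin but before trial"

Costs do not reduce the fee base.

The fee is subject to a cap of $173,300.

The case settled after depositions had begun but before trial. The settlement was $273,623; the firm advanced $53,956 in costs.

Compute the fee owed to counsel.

$103,976.74

Fee base is the gross recovery, $273,623; costs are reimbursed separately.
The matter settled after depositions had begun but before trial, so the 38% rate applies.
$273,623 × 38% = $103,976.74
$103,976.74 is under the $173,300 cap.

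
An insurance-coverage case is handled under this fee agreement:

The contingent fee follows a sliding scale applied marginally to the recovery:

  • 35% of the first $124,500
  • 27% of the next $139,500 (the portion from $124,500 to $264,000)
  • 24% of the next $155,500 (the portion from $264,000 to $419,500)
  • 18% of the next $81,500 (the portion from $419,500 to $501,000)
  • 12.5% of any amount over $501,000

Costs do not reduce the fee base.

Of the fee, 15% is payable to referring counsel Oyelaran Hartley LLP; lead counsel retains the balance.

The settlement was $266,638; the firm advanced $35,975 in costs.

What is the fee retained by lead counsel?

Fee base is the gross recovery, $266,638; costs are reimbursed separately.
First $124,500 at 35% = $43,575.00
Next $139,500 at 27% = $37,665.00
Remaining $2,638 at 24% = $633.12
Fee: $43,575.00 + $37,665.00 + $633.12 = $81,873.12
Referral share: 15% of $81,873.12 = $12,280.97; lead counsel retains $81,873.12 − $12,280.97 = $69,592.15.

$69,592.15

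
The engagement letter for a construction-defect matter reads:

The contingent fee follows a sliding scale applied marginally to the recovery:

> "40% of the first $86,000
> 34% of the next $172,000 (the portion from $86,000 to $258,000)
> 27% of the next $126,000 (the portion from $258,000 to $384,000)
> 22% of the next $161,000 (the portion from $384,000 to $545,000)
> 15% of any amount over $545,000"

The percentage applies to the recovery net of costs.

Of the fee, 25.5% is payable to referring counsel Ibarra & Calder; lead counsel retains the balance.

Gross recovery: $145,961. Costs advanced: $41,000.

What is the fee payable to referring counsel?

Fee base (net of costs): $145,961 − $41,000 = $104,961
First $86,000 at 40% = $34,400.00
Remaining $18,961 at 34% = $6,446.74
Fee: $34,400.00 + $6,446.74 = $40,846.74
Referral share: 25.5% of $40,846.74 = $10,415.92; lead counsel retains $40,846.74 − $10,415.92 = $30,430.82.

$10,415.92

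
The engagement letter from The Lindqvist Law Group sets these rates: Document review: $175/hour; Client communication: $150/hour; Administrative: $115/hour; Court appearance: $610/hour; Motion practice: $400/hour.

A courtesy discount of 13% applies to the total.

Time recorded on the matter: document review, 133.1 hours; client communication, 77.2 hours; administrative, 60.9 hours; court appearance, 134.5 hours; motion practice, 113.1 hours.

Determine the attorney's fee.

$147,170.07

Document review: 133.1 × $175 = $23,292.50
Client communication: 77.2 × $150 = $11,580.00
Administrative: 60.9 × $115 = $7,003.50
Court appearance: 134.5 × $610 = $82,045.00
Motion practice: 113.1 × $400 = $45,240.00
Subtotal: $169,161.00
Less 13% discount: −$21,990.93
Total: $169,161.00 − $21,990.93 = $147,170.07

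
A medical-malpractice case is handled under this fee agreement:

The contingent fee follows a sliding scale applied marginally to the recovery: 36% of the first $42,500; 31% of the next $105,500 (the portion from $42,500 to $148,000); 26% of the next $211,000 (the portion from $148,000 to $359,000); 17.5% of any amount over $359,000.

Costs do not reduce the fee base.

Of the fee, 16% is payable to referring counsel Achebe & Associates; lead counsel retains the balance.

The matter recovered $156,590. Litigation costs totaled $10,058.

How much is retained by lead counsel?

Fee base is the gross recovery, $156,590; costs are reimbursed separately.
First $42,500 at 36% = $15,300.00
Next $105,500 at 31% = $32,705.00
Remaining $8,590 at 26% = $2,233.40
Fee: $15,300.00 + $32,705.00 + $2,233.40 = $50,238.40
Referral share: 16% of $50,238.40 = $8,038.14; lead counsel retains $50,238.40 − $8,038.14 = $42,200.26.

$42,200.26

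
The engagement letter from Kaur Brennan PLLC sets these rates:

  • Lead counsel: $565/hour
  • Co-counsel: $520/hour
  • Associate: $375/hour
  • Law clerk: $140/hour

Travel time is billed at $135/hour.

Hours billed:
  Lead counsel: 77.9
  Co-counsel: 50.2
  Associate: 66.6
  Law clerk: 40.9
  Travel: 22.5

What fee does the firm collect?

Lead counsel: 77.9 × $565 = $44,013.50
Co-counsel: 50.2 × $520 = $26,104.00
Associate: 66.6 × $375 = $24,975.00
Law clerk: 40.9 × $140 = $5,726.00
Subtotal: $44,013.50 + $26,104.00 + $24,975.00 + $5,726.00 = $100,818.50
Travel: 22.5 × $135 = $3,037.50
Total: $100,818.50 + $3,037.50 = $103,856.00

$103,856.00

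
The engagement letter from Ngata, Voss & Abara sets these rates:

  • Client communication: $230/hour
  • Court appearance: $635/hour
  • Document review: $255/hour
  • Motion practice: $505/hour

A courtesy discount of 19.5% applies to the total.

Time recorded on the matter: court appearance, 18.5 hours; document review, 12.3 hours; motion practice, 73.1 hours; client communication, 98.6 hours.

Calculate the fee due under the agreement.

Client communication: 98.6 × $230 = $22,678.00
Court appearance: 18.5 × $635 = $11,747.50
Document review: 12.3 × $255 = $3,136.50
Motion practice: 73.1 × $505 = $36,915.50
Subtotal: $74,477.50
Less 19.5% discount: −$14,523.11
Total: $74,477.50 − $14,523.11 = $59,954.39

$59,954.39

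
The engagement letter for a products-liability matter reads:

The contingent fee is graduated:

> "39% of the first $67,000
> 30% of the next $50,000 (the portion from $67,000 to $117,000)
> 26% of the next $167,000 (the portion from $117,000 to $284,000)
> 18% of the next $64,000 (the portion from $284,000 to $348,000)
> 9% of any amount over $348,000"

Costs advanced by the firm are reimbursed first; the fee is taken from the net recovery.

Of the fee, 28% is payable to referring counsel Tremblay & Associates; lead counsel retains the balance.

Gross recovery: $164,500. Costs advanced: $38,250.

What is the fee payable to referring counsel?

$12,189.80

Fee base (net of costs): $164,500 − $38,250 = $126,250
First $67,000 at 39% = $26,130.00
Next $50,000 at 30% = $15,000.00
Remaining $9,250 at 26% = $2,405.00
Fee: $26,130.00 + $15,000.00 + $2,405.00 = $43,535.00
Referral share: 28% of $43,535.00 = $12,189.80; lead counsel retains $43,535.00 − $12,189.80 = $31,345.20.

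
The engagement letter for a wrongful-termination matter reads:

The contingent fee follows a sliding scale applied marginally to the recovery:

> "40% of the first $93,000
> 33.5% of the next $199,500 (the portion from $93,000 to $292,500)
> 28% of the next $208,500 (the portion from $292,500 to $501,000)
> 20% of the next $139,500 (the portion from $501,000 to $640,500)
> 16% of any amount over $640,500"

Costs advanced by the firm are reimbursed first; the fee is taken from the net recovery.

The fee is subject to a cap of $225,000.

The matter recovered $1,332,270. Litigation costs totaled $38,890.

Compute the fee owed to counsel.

Fee base (net of costs): $1,332,270 − $38,890 = $1,293,380
First $93,000 at 40% = $37,200.00
Next $199,500 at 33.5% = $66,832.50
Next $208,500 at 28% = $58,380.00
Next $139,500 at 20% = $27,900.00
Remaining $652,880 at 16% = $104,460.80
Fee: $37,200.00 + $66,832.50 + $58,380.00 + $27,900.00 + $104,460.80 = $294,773.30
$294,773.30 exceeds the $225,000 cap, so the fee is capped at $225,000.00.

$225,000.00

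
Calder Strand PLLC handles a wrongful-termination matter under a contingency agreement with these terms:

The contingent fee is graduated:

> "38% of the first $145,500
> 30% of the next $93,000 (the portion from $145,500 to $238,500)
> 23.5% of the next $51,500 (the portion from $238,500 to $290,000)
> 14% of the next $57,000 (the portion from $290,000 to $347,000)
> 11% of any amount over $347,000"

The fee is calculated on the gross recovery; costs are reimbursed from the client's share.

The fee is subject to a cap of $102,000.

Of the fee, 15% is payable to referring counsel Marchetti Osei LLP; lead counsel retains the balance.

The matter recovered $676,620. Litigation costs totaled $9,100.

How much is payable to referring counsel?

Fee base is the gross recovery, $676,620; costs are reimbursed separately.
First $145,500 at 38% = $55,290.00
Next $93,000 at 30% = $27,900.00
Next $51,500 at 23.5% = $12,102.50
Next $57,000 at 14% = $7,980.00
Remaining $329,620 at 11% = $36,258.20
Fee: $55,290.00 + $27,900.00 + $12,102.50 + $7,980.00 + $36,258.20 = $139,530.70
$139,530.70 exceeds the $102,000 cap, so the fee is capped at $102,000.00.
Referral share: 15% of $102,000.00 = $15,300.00; lead counsel retains $102,000.00 − $15,300.00 = $86,700.00.

$15,300.00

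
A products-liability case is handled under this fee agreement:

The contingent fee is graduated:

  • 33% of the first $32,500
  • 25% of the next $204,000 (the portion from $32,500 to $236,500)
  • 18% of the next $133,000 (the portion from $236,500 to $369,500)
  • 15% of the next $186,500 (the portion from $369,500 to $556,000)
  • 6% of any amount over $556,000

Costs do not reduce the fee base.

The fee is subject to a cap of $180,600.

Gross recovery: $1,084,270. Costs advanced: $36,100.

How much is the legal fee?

$145,336.20

Fee base is the gross recovery, $1,084,270; costs are reimbursed separately.
First $32,500 at 33% = $10,725.00
Next $204,000 at 25% = $51,000.00
Next $133,000 at 18% = $23,940.00
Next $186,500 at 15% = $27,975.00
Remaining $528,270 at 6% = $31,696.20
Fee: $10,725.00 + $51,000.00 + $23,940.00 + $27,975.00 + $31,696.20 = $145,336.20
$145,336.20 is under the $180,600 cap.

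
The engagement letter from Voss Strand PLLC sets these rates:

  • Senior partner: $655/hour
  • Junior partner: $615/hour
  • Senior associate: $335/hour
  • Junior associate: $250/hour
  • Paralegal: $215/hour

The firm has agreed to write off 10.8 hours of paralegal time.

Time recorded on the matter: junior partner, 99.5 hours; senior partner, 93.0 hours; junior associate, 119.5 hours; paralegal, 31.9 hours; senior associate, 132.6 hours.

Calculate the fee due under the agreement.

$200,940.00

Senior partner: 93.0 × $655 = $60,915.00
Junior partner: 99.5 × $615 = $61,192.50
Senior associate: 132.6 × $335 = $44,421.00
Junior associate: 119.5 × $250 = $29,875.00
Paralegal: 31.9 × $215 = $6,858.50
Subtotal: $203,262.00
Write-off: 10.8 × $215 = $2,322.00
Total: $203,262.00 − $2,322.00 = $200,940.00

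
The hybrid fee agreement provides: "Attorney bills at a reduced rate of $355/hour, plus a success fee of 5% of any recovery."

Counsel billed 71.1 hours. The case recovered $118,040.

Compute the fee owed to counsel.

$31,142.50

Hourly: 71.1 × $355 = $25,240.50
Success fee: 5% of $118,040 = $5,902.00
Total: $25,240.50 + $5,902.00 = $31,142.50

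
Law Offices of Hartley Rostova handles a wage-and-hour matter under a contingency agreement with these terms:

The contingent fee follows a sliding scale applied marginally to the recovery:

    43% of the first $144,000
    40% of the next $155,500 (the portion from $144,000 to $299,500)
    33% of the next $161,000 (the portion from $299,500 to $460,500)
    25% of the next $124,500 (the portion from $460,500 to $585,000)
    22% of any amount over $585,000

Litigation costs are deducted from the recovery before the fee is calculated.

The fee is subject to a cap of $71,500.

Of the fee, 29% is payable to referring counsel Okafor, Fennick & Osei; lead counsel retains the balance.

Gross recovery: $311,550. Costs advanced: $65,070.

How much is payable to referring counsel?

Fee base (net of costs): $311,550 − $65,070 = $246,480
First $144,000 at 43% = $61,920.00
Remaining $102,480 at 40% = $40,992.00
Fee: $61,920.00 + $40,992.00 = $102,912.00
$102,912.00 exceeds the $71,500 cap, so the fee is capped at $71,500.00.
Referral share: 29% of $71,500.00 = $20,735.00; lead counsel retains $71,500.00 − $20,735.00 = $50,765.00.

$20,735.00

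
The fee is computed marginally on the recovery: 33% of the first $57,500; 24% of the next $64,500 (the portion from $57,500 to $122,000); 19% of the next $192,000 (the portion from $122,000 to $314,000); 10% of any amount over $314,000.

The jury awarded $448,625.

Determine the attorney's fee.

First $57,500 at 33% = $18,975.00
Next $64,500 at 24% = $15,480.00
Next $192,000 at 19% = $36,480.00
Remaining $134,625 at 10% = $13,462.50
Fee: $18,975.00 + $15,480.00 + $36,480.00 + $13,462.50 = $84,397.50

$84,397.50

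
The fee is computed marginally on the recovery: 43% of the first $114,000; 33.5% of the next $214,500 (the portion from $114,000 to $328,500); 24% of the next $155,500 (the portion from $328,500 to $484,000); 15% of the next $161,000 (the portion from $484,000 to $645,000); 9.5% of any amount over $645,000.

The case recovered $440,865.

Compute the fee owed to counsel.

$147,845.10

First $114,000 at 43% = $49,020.00
Next $214,500 at 33.5% = $71,857.50
Remaining $112,365 at 24% = $26,967.60
Fee: $49,020.00 + $71,857.50 + $26,967.60 = $147,845.10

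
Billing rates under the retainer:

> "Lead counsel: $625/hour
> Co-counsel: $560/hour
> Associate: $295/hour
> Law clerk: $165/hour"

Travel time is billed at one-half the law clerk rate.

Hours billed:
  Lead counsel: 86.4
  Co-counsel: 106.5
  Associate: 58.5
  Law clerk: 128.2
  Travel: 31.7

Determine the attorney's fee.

Lead counsel: 86.4 × $625 = $54,000.00
Co-counsel: 106.5 × $560 = $59,640.00
Associate: 58.5 × $295 = $17,257.50
Law clerk: 128.2 × $165 = $21,153.00
Subtotal: $54,000.00 + $59,640.00 + $17,257.50 + $21,153.00 = $152,050.50
Travel: 31.7 × ($165 ÷ 2) = 31.7 × $82.50 = $2,615.25
Total: $152,050.50 + $2,615.25 = $154,665.75

$154,665.75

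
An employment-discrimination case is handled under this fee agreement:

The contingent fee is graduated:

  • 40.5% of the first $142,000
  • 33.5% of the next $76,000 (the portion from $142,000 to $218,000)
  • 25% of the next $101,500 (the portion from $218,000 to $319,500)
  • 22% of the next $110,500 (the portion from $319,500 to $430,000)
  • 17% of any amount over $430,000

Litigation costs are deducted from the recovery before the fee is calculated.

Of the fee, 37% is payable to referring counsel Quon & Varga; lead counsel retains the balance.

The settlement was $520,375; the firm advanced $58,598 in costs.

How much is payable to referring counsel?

$51,081.12

Fee base (net of costs): $520,375 − $58,598 = $461,777
First $142,000 at 40.5% = $57,510.00
Next $76,000 at 33.5% = $25,460.00
Next $101,500 at 25% = $25,375.00
Next $110,500 at 22% = $24,310.00
Remaining $31,777 at 17% = $5,402.09
Fee: $57,510.00 + $25,460.00 + $25,375.00 + $24,310.00 + $5,402.09 = $138,057.09
Referral share: 37% of $138,057.09 = $51,081.12; lead counsel retains $138,057.09 − $51,081.12 = $86,975.97.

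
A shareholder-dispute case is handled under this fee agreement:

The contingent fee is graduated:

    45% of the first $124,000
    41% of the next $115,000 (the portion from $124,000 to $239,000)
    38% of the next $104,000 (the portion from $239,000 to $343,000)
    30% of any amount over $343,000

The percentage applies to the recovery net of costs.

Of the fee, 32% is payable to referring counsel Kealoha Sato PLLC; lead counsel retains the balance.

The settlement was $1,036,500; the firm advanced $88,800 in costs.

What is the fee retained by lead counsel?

Fee base (net of costs): $1,036,500 − $88,800 = $947,700
First $124,000 at 45% = $55,800.00
Next $115,000 at 41% = $47,150.00
Next $104,000 at 38% = $39,520.00
Remaining $604,700 at 30% = $181,410.00
Fee: $55,800.00 + $47,150.00 + $39,520.00 + $181,410.00 = $323,880.00
Referral share: 32% of $323,880.00 = $103,641.60; lead counsel retains $323,880.00 − $103,641.60 = $220,238.40.

$220,238.40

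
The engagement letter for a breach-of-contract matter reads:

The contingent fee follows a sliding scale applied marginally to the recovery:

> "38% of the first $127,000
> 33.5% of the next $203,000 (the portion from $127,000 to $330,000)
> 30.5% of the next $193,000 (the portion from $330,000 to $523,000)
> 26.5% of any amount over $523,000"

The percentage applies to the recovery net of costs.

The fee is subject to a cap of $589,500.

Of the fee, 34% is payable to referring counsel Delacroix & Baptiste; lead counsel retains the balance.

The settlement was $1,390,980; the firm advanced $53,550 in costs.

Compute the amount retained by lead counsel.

Fee base (net of costs): $1,390,980 − $53,550 = $1,337,430
First $127,000 at 38% = $48,260.00
Next $203,000 at 33.5% = $68,005.00
Next $193,000 at 30.5% = $58,865.00
Remaining $814,430 at 26.5% = $215,823.95
Fee: $48,260.00 + $68,005.00 + $58,865.00 + $215,823.95 = $390,953.95
$390,953.95 is under the $589,500 cap.
Referral share: 34% of $390,953.95 = $132,924.34; lead counsel retains $390,953.95 − $132,924.34 = $258,029.61.

$258,029.61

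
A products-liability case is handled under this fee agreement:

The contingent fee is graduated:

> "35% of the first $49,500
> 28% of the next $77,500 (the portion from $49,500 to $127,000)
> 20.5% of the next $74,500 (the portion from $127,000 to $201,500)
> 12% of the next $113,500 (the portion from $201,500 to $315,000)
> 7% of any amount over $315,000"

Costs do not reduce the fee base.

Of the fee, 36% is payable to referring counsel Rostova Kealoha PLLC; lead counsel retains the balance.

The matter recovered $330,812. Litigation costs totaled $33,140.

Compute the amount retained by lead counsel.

$44,175.58

Fee base is the gross recovery, $330,812; costs are reimbursed separately.
First $49,500 at 35% = $17,325.00
Next $77,500 at 28% = $21,700.00
Next $74,500 at 20.5% = $15,272.50
Next $113,500 at 12% = $13,620.00
Remaining $15,812 at 7% = $1,106.84
Fee: $17,325.00 + $21,700.00 + $15,272.50 + $13,620.00 + $1,106.84 = $69,024.34
Referral share: 36% of $69,024.34 = $24,848.76; lead counsel retains $69,024.34 − $24,848.76 = $44,175.58.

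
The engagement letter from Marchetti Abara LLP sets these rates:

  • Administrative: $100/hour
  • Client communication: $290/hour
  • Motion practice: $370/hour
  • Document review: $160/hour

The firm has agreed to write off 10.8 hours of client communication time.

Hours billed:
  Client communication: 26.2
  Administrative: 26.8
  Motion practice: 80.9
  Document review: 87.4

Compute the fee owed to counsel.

$51,063.00

Administrative: 26.8 × $100 = $2,680.00
Client communication: 26.2 × $290 = $7,598.00
Motion practice: 80.9 × $370 = $29,933.00
Document review: 87.4 × $160 = $13,984.00
Subtotal: $54,195.00
Write-off: 10.8 × $290 = $3,132.00
Total: $54,195.00 − $3,132.00 = $51,063.00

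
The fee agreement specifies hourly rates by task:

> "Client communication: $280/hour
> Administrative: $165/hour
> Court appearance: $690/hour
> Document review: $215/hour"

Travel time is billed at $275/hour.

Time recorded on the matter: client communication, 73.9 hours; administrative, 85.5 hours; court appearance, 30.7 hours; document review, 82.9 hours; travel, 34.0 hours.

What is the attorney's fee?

$83,156.00

Client communication: 73.9 × $280 = $20,692.00
Administrative: 85.5 × $165 = $14,107.50
Court appearance: 30.7 × $690 = $21,183.00
Document review: 82.9 × $215 = $17,823.50
Subtotal: $20,692.00 + $14,107.50 + $21,183.00 + $17,823.50 = $73,806.00
Travel: 34.0 × $275 = $9,350.00
Total: $73,806.00 + $9,350.00 = $83,156.00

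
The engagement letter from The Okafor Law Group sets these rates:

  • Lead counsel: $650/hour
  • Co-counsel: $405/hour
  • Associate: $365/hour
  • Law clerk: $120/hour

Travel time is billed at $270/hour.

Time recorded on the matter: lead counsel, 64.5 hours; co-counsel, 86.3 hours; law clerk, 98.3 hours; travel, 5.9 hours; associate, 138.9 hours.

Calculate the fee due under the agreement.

Lead counsel: 64.5 × $650 = $41,925.00
Co-counsel: 86.3 × $405 = $34,951.50
Associate: 138.9 × $365 = $50,698.50
Law clerk: 98.3 × $120 = $11,796.00
Subtotal: $41,925.00 + $34,951.50 + $50,698.50 + $11,796.00 = $139,371.00
Travel: 5.9 × $270 = $1,593.00
Total: $139,371.00 + $1,593.00 = $140,964.00

$140,964.00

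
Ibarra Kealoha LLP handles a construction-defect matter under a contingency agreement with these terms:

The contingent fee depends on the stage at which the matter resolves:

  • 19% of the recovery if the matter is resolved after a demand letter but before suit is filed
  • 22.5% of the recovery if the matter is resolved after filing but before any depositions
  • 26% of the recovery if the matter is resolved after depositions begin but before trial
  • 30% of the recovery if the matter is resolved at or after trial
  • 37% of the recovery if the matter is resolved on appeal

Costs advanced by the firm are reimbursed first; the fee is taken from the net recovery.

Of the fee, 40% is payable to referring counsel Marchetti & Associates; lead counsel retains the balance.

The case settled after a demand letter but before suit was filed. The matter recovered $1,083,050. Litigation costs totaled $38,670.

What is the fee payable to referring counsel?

$79,372.88

Fee base (net of costs): $1,083,050 − $38,670 = $1,044,380
The matter settled after a demand letter but before suit was filed, so the 19% rate applies.
$1,044,380 × 19% = $198,432.20
Referral share: 40% of $198,432.20 = $79,372.88; lead counsel retains $198,432.20 − $79,372.88 = $119,059.32.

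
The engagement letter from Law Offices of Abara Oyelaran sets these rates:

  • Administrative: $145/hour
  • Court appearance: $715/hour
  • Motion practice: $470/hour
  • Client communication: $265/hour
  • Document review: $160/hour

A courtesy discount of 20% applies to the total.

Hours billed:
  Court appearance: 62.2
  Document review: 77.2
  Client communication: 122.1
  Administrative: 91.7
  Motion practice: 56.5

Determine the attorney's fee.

Administrative: 91.7 × $145 = $13,296.50
Court appearance: 62.2 × $715 = $44,473.00
Motion practice: 56.5 × $470 = $26,555.00
Client communication: 122.1 × $265 = $32,356.50
Document review: 77.2 × $160 = $12,352.00
Subtotal: $129,033.00
Less 20% discount: −$25,806.60
Total: $129,033.00 − $25,806.60 = $103,226.40

$103,226.40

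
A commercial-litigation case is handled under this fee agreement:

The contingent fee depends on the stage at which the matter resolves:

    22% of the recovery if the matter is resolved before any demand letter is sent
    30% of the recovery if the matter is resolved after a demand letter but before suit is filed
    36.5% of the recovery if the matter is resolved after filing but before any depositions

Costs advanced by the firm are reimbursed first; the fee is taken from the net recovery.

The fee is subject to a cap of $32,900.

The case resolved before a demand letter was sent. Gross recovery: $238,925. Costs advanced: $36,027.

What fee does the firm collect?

Fee base (net of costs): $238,925 − $36,027 = $202,898
The matter resolved before a demand letter was sent, so the 22% rate applies.
$202,898 × 22% = $44,637.56
$44,637.56 exceeds the $32,900 cap, so the fee is capped at $32,900.00.

$32,900.00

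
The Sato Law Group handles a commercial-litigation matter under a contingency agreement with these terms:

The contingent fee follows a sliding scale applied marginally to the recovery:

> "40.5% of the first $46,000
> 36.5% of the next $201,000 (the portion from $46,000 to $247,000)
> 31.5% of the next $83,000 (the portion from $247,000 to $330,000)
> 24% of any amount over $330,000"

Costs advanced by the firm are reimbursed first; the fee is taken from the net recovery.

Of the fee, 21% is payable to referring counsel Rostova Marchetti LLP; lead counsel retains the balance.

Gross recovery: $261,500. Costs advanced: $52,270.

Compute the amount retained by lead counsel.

$61,785.07

Fee base (net of costs): $261,500 − $52,270 = $209,230
First $46,000 at 40.5% = $18,630.00
Remaining $163,230 at 36.5% = $59,578.95
Fee: $18,630.00 + $59,578.95 = $78,208.95
Referral share: 21% of $78,208.95 = $16,423.88; lead counsel retains $78,208.95 − $16,423.88 = $61,785.07.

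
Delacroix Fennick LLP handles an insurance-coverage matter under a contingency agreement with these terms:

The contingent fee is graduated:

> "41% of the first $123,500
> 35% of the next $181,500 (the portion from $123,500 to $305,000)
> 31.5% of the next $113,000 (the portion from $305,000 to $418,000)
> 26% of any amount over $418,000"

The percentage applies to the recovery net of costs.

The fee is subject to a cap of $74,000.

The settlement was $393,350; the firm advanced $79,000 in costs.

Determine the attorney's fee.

Fee base (net of costs): $393,350 − $79,000 = $314,350
First $123,500 at 41% = $50,635.00
Next $181,500 at 35% = $63,525.00
Remaining $9,350 at 31.5% = $2,945.25
Fee: $50,635.00 + $63,525.00 + $2,945.25 = $117,105.25
$117,105.25 exceeds the $74,000 cap, so the fee is capped at $74,000.00.

$74,000.00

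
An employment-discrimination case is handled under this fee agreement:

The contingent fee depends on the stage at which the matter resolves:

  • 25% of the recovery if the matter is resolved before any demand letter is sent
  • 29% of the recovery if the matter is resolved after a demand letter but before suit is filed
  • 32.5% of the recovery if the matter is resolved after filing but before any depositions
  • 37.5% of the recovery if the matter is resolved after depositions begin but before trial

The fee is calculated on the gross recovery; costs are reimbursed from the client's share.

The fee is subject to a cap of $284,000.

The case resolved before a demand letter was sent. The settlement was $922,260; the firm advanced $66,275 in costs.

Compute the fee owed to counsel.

$230,565.00

Fee base is the gross recovery, $922,260; costs are reimbursed separately.
The matter resolved before a demand letter was sent, so the 25% rate applies.
$922,260 × 25% = $230,565.00
$230,565.00 is under the $284,000 cap.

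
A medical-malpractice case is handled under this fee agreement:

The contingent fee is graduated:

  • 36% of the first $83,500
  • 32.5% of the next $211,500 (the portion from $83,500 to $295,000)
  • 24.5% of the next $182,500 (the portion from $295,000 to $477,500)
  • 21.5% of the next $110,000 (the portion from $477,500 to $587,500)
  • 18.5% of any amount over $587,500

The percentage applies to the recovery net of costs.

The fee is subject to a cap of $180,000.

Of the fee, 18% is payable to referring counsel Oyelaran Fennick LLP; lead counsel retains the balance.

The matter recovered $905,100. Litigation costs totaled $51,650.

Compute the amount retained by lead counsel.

Fee base (net of costs): $905,100 − $51,650 = $853,450
First $83,500 at 36% = $30,060.00
Next $211,500 at 32.5% = $68,737.50
Next $182,500 at 24.5% = $44,712.50
Next $110,000 at 21.5% = $23,650.00
Remaining $265,950 at 18.5% = $49,200.75
Fee: $30,060.00 + $68,737.50 + $44,712.50 + $23,650.00 + $49,200.75 = $216,360.75
$216,360.75 exceeds the $180,000 cap, so the fee is capped at $180,000.00.
Referral share: 18% of $180,000.00 = $32,400.00; lead counsel retains $180,000.00 − $32,400.00 = $147,600.00.

$147,600.00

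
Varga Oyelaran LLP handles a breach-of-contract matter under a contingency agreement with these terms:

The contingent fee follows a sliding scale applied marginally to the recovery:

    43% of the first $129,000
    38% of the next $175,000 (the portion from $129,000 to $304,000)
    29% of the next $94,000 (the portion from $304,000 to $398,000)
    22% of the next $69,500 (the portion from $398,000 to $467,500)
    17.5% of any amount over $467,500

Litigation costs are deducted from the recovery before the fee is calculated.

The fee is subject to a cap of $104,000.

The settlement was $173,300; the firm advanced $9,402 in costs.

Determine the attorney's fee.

Fee base (net of costs): $173,300 − $9,402 = $163,898
First $129,000 at 43% = $55,470.00
Remaining $34,898 at 38% = $13,261.24
Fee: $55,470.00 + $13,261.24 = $68,731.24
$68,731.24 is under the $104,000 cap.

$68,731.24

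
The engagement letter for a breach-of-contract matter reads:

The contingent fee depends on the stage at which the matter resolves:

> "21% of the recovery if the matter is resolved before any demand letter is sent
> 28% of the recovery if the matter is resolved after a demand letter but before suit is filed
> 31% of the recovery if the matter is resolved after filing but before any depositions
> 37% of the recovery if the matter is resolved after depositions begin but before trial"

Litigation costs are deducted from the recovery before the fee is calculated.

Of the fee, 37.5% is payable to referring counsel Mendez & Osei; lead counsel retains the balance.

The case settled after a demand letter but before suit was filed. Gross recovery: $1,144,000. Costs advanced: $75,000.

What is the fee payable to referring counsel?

$112,245.00

Fee base (net of costs): $1,144,000 − $75,000 = $1,069,000
The matter settled after a demand letter but before suit was filed, so the 28% rate applies.
$1,069,000 × 28% = $299,320.00
Referral share: 37.5% of $299,320.00 = $112,245.00; lead counsel retains $299,320.00 − $112,245.00 = $187,075.00.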